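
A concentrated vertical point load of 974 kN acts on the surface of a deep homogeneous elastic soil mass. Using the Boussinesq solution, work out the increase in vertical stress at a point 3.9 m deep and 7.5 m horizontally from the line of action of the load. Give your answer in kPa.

Δσ_z ≈ 0.639 kPa

Boussinesq vertical stress below a point load on an elastic half-space:
Δσ_z = 3P/(2πz²) · [1 + (r/z)²]^(−5/2)
r/z = 7.5/3.9 = 1.9231; [1+(r/z)²]^(−5/2) = 0.020901.
Δσ_z = 3×974/(2π×3.9²) × 0.020901 = 30.575 × 0.020901 = 0.639 kPa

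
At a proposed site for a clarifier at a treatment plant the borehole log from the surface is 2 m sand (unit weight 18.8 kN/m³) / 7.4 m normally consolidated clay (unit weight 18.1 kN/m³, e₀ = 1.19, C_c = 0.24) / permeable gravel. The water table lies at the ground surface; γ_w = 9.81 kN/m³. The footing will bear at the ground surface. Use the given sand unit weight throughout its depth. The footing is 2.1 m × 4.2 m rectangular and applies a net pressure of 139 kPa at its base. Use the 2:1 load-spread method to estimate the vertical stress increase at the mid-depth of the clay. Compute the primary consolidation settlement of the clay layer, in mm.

Mid-depth of clay below the ground surface: z = 2 + 7.4/2 = 5.7 m.
Total vertical stress at mid-clay: σ_v = 18.8×2 + 18.1×3.7 = 104.57 kPa.
Pore pressure: u = 9.81×(5.7 − 0) = 55.917 kPa.
Initial effective stress: σ'_0 = σ_v − u = 104.57 − 55.917 = 48.653 kPa.
Stress increase at mid-clay by the 2:1 spreading method:
Δσ = qBL/((B+z)(L+z)) = 139×2.1×4.2/((2.1+5.7)(4.2+5.7)) = 15.876 kPa
Final effective stress: σ'_f = σ'_0 + Δσ = 48.653 + 15.876 = 64.529 kPa.
Normally consolidated clay, so the full stress increment lies on the virgin compression line:
S_c = C_c·H/(1+e₀)·log₁₀(σ'_f/σ'_0) = 0.24×7.4/(1+1.19)×log₁₀(64.529/48.653)
    = 0.81096 × 0.12265 = 0.09946 m

S_c ≈ 99.5 mm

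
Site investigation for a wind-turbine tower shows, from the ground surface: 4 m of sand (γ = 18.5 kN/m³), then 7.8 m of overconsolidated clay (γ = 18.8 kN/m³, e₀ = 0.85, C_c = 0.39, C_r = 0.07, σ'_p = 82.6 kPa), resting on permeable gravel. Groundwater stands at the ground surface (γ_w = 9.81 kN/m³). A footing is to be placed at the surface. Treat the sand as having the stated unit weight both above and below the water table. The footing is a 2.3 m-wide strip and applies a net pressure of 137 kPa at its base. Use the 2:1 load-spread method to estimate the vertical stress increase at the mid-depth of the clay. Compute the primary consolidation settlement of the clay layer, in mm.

Mid-depth of clay below the ground surface: z = 4 + 7.8/2 = 7.9 m.
Total vertical stress at mid-clay: σ_v = 18.5×4 + 18.8×3.9 = 147.32 kPa.
Pore pressure: u = 9.81×(7.9 − 0) = 77.499 kPa.
Initial effective stress: σ'_0 = σ_v − u = 147.32 − 77.499 = 69.821 kPa.
Stress increase at mid-clay by the 2:1 spreading method:
Δσ = qB/(B+z) = 137×2.3/(2.3+7.9) = 30.892 kPa
Final effective stress: σ'_f = 69.821 + 30.892 = 100.71 kPa.
σ'_f = 100.71 > σ'_p = 82.6 kPa, so the stress path crosses the preconsolidation pressure — recompression up to σ'_p, then virgin compression beyond:
S_c = H/(1+e₀)·[C_r·log₁₀(σ'_p/σ'_0) + C_c·log₁₀(σ'_f/σ'_p)]
    = 7.8/1.85 × [0.07×log₁₀(82.6/69.821) + 0.39×log₁₀(100.71/82.6)]
    = 4.2162 × [0.0051096 + 0.033576] = 0.1631 m

S_c ≈ 163 mm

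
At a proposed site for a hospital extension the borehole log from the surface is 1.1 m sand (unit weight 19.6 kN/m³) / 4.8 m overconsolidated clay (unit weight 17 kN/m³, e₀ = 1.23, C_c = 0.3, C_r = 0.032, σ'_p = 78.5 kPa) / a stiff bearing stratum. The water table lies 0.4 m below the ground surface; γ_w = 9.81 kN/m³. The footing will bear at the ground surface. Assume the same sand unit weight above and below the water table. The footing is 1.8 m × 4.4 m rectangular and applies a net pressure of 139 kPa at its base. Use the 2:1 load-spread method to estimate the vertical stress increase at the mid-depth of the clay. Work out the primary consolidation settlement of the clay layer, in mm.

Mid-depth of clay below the ground surface: z = 1.1 + 4.8/2 = 3.5 m.
Total vertical stress at mid-clay: σ_v = 19.6×1.1 + 17×2.4 = 62.36 kPa.
Pore pressure: u = 9.81×(3.5 − 0.4) = 30.411 kPa.
Initial effective stress: σ'_0 = σ_v − u = 62.36 − 30.411 = 31.949 kPa.
Stress increase at mid-clay by the 2:1 spreading method:
Δσ = qBL/((B+z)(L+z)) = 139×1.8×4.4/((1.8+3.5)(4.4+3.5)) = 26.293 kPa
Final effective stress: σ'_f = 31.949 + 26.293 = 58.242 kPa.
σ'_f = 58.242 ≤ σ'_p = 78.5 kPa, so the clay remains overconsolidated and only the recompression index applies:
S_c = C_r·H/(1+e₀)·log₁₀(σ'_f/σ'_0) = 0.032×4.8/2.23×log₁₀(58.242/31.949)
    = 0.06888 × 0.26078 = 0.01796 m

S_c ≈ 18 mm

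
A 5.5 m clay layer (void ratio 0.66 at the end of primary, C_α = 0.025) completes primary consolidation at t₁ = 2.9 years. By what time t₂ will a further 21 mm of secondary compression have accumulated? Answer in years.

S_s = C_α·H/(1+e_p)·log₁₀(t₂/t₁) ⇒ log₁₀(t₂/t₁) = S_s·(1+e_p)/(C_α·H).
log₁₀(t₂/t₁) = 0.021 × (1+0.66) / (0.025×5.5) = 0.2535
t₂ = t₁ × 10^0.2535 = 2.9 × 1.793 = 5.199 years

t₂ ≈ 5.2 years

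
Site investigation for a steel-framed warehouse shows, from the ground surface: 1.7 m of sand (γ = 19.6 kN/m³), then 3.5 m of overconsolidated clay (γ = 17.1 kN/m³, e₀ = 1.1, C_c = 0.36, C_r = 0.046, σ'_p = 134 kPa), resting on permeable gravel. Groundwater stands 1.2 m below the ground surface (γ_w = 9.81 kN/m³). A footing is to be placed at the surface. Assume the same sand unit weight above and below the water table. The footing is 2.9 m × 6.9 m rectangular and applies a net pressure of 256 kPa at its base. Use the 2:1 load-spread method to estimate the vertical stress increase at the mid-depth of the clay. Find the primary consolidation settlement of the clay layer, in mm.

S_c ≈ 35.4 mm

Mid-depth of clay below the ground surface: z = 1.7 + 3.5/2 = 3.45 m.
Total vertical stress at mid-clay: σ_v = 19.6×1.7 + 17.1×1.75 = 63.245 kPa.
Pore pressure: u = 9.81×(3.45 − 1.2) = 22.073 kPa.
Initial effective stress: σ'_0 = σ_v − u = 63.245 − 22.073 = 41.172 kPa.
Stress increase at mid-clay by the 2:1 spreading method:
Δσ = qBL/((B+z)(L+z)) = 256×2.9×6.9/((2.9+3.45)(6.9+3.45)) = 77.942 kPa
Final effective stress: σ'_f = 41.172 + 77.942 = 119.11 kPa.
σ'_f = 119.11 ≤ σ'_p = 134 kPa, so the clay remains overconsolidated and only the recompression index applies:
S_c = C_r·H/(1+e₀)·log₁₀(σ'_f/σ'_0) = 0.046×3.5/2.1×log₁₀(119.11/41.172)
    = 0.076668 × 0.46135 = 0.03537 m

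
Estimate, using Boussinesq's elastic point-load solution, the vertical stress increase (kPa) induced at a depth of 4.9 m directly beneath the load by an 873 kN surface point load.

Boussinesq vertical stress below a point load on an elastic half-space:
Δσ_z = 3P/(2πz²) · [1 + (r/z)²]^(−5/2)
r/z = 0/4.9 = 0; [1+(r/z)²]^(−5/2) = 1.
Δσ_z = 3×873/(2π×4.9²) × 1 = 17.361 × 1 = 17.36 kPa

Δσ_z ≈ 17.4 kPa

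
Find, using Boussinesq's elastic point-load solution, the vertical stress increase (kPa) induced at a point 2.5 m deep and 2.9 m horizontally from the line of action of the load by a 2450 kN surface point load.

Boussinesq vertical stress below a point load on an elastic half-space:
Δσ_z = 3P/(2πz²) · [1 + (r/z)²]^(−5/2)
r/z = 2.9/2.5 = 1.16; [1+(r/z)²]^(−5/2) = 0.11868.
Δσ_z = 3×2450/(2π×2.5²) × 0.11868 = 187.17 × 0.11868 = 22.21 kPa

Δσ_z ≈ 22.2 kPa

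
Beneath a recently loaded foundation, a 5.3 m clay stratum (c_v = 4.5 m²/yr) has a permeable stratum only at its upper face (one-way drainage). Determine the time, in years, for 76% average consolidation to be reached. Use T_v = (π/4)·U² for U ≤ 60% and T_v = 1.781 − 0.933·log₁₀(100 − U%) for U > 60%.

t ≈ 3.08 years

Drainage path length: H_d = H = 5.3 m (single drainage).
U > 60%: T_v = 1.781 − 0.933·log₁₀(100 − 76) = 0.49326.
t = T_v·H_d²/c_v = 0.49326×5.3²/4.5 = 3.079 years.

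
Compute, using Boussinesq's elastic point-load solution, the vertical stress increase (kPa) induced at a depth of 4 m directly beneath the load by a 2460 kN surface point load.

Boussinesq vertical stress below a point load on an elastic half-space:
Δσ_z = 3P/(2πz²) · [1 + (r/z)²]^(−5/2)
r/z = 0/4 = 0; [1+(r/z)²]^(−5/2) = 1.
Δσ_z = 3×2460/(2π×4²) × 1 = 73.41 × 1 = 73.41 kPa

Δσ_z ≈ 73.4 kPa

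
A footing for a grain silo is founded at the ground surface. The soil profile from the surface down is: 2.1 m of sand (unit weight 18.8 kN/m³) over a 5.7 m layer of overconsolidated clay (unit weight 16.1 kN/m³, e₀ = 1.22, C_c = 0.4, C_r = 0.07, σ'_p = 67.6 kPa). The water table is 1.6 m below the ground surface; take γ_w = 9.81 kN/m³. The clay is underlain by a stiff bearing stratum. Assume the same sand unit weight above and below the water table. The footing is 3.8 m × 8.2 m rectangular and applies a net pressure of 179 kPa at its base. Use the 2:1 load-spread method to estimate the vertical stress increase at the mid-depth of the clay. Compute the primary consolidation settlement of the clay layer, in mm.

Mid-depth of clay below the ground surface: z = 2.1 + 5.7/2 = 4.95 m.
Total vertical stress at mid-clay: σ_v = 18.8×2.1 + 16.1×2.85 = 85.365 kPa.
Pore pressure: u = 9.81×(4.95 − 1.6) = 32.864 kPa.
Initial effective stress: σ'_0 = σ_v − u = 85.365 − 32.864 = 52.501 kPa.
Stress increase at mid-clay by the 2:1 spreading method:
Δσ = qBL/((B+z)(L+z)) = 179×3.8×8.2/((3.8+4.95)(8.2+4.95)) = 48.475 kPa
Final effective stress: σ'_f = 52.501 + 48.475 = 100.98 kPa.
σ'_f = 100.98 > σ'_p = 67.6 kPa, so the stress path crosses the preconsolidation pressure — recompression up to σ'_p, then virgin compression beyond:
S_c = H/(1+e₀)·[C_r·log₁₀(σ'_p/σ'_0) + C_c·log₁₀(σ'_f/σ'_p)]
    = 5.7/2.22 × [0.07×log₁₀(67.6/52.501) + 0.4×log₁₀(100.98/67.6)]
    = 2.5676 × [0.0076845 + 0.069715] = 0.1987 m

S_c ≈ 199 mm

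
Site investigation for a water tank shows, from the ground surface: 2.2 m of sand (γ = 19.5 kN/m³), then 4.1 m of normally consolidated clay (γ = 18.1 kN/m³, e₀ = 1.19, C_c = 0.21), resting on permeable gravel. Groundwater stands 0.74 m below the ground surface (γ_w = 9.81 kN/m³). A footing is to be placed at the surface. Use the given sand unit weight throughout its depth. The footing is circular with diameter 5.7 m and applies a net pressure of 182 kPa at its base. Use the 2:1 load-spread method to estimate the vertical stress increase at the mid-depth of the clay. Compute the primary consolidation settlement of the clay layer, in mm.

Mid-depth of clay below the ground surface: z = 2.2 + 4.1/2 = 4.25 m.
Total vertical stress at mid-clay: σ_v = 19.5×2.2 + 18.1×2.05 = 80.005 kPa.
Pore pressure: u = 9.81×(4.25 − 0.74) = 34.433 kPa.
Initial effective stress: σ'_0 = σ_v − u = 80.005 − 34.433 = 45.572 kPa.
Stress increase at mid-clay by the 2:1 spreading method:
Δσ ≈ qD²/(D+z)² = 182×5.7²/(5.7+4.25)² = 59.728 kPa
Final effective stress: σ'_f = σ'_0 + Δσ = 45.572 + 59.728 = 105.3 kPa.
Normally consolidated clay, so the full stress increment lies on the virgin compression line:
S_c = C_c·H/(1+e₀)·log₁₀(σ'_f/σ'_0) = 0.21×4.1/(1+1.19)×log₁₀(105.3/45.572)
    = 0.39315 × 0.36373 = 0.143 m

S_c ≈ 143 mm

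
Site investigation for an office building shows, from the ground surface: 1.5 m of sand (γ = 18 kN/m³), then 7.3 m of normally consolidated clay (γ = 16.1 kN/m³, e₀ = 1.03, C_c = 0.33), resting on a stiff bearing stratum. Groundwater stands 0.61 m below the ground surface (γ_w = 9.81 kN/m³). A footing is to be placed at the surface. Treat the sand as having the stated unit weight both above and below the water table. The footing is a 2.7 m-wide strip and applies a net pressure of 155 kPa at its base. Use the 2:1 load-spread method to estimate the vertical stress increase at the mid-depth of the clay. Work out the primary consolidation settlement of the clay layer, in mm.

S_c ≈ 428 mm

Mid-depth of clay below the ground surface: z = 1.5 + 7.3/2 = 5.15 m.
Total vertical stress at mid-clay: σ_v = 18×1.5 + 16.1×3.65 = 85.765 kPa.
Pore pressure: u = 9.81×(5.15 − 0.61) = 44.537 kPa.
Initial effective stress: σ'_0 = σ_v − u = 85.765 − 44.537 = 41.228 kPa.
Stress increase at mid-clay by the 2:1 spreading method:
Δσ = qB/(B+z) = 155×2.7/(2.7+5.15) = 53.312 kPa
Final effective stress: σ'_f = σ'_0 + Δσ = 41.228 + 53.312 = 94.54 kPa.
Normally consolidated clay, so the full stress increment lies on the virgin compression line:
S_c = C_c·H/(1+e₀)·log₁₀(σ'_f/σ'_0) = 0.33×7.3/(1+1.03)×log₁₀(94.54/41.228)
    = 1.1867 × 0.36042 = 0.4277 m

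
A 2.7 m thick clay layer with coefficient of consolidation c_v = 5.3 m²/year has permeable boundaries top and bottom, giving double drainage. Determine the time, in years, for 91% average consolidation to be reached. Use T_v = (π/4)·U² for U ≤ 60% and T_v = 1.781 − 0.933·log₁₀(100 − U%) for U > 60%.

t ≈ 0.306 years

Drainage path length: H_d = H/2 = 1.35 m (double drainage).
U > 60%: T_v = 1.781 − 0.933·log₁₀(100 − 91) = 0.89069.
t = T_v·H_d²/c_v = 0.89069×1.35²/5.3 = 0.3063 years.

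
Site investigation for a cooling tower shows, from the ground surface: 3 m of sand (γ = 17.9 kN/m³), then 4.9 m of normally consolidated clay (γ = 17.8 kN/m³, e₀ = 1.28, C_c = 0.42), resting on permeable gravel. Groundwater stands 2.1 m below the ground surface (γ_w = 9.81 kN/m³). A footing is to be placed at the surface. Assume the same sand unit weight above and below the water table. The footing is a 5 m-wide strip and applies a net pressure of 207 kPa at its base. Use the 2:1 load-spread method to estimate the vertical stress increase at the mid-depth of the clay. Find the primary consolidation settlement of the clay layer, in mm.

Mid-depth of clay below the ground surface: z = 3 + 4.9/2 = 5.45 m.
Total vertical stress at mid-clay: σ_v = 17.9×3 + 17.8×2.45 = 97.31 kPa.
Pore pressure: u = 9.81×(5.45 − 2.1) = 32.864 kPa.
Initial effective stress: σ'_0 = σ_v − u = 97.31 − 32.864 = 64.446 kPa.
Stress increase at mid-clay by the 2:1 spreading method:
Δσ = qB/(B+z) = 207×5/(5+5.45) = 99.043 kPa
Final effective stress: σ'_f = σ'_0 + Δσ = 64.446 + 99.043 = 163.49 kPa.
Normally consolidated clay, so the full stress increment lies on the virgin compression line:
S_c = C_c·H/(1+e₀)·log₁₀(σ'_f/σ'_0) = 0.42×4.9/(1+1.28)×log₁₀(163.49/64.446)
    = 0.90263 × 0.4043 = 0.3649 m

S_c ≈ 365 mm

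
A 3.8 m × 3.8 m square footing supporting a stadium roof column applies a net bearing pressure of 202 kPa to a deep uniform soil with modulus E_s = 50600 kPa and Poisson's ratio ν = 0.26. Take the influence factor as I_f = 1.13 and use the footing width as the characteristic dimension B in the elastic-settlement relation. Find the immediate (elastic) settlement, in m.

Immediate (elastic) settlement: S_e = q·B·(1−ν²)/E_s · I_f.
S_e = 202 × 3.8 × (1 − 0.26²) / 50600 × 1.13
    = 202 × 3.8 × 0.9324 / 50600 × 1.13
    = 0.01598 m

S_e ≈ 0.016 m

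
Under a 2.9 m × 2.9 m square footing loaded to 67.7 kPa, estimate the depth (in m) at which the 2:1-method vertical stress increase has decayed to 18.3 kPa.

z ≈ 2.68 m

2:1 spreading — at depth z the loaded area has grown by z in each plan dimension:
qB²/(B+z)² = Δσ_z ⇒ z = B(√(q/Δσ_z) − 1) = 2.9×(√(67.7/18.3) − 1) = 2.678 m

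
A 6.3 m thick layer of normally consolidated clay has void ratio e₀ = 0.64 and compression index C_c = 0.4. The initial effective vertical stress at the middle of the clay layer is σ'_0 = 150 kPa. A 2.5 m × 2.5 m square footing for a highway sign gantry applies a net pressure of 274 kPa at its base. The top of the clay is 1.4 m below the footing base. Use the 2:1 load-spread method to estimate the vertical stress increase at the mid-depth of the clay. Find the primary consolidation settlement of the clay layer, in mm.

S_c ≈ 138 mm

Mid-depth of clay below the footing base: z = 1.4 + 6.3/2 = 4.55 m.
Stress increase at mid-clay by the 2:1 spreading method:
Δσ = qBL/((B+z)(L+z)) = 274×2.5×2.5/((2.5+4.55)(2.5+4.55)) = 34.455 kPa
Final effective stress: σ'_f = σ'_0 + Δσ = 150 + 34.455 = 184.45 kPa.
Normally consolidated clay, so the full stress increment lies on the virgin compression line:
S_c = C_c·H/(1+e₀)·log₁₀(σ'_f/σ'_0) = 0.4×6.3/(1+0.64)×log₁₀(184.45/150)
    = 1.5366 × 0.089787 = 0.138 m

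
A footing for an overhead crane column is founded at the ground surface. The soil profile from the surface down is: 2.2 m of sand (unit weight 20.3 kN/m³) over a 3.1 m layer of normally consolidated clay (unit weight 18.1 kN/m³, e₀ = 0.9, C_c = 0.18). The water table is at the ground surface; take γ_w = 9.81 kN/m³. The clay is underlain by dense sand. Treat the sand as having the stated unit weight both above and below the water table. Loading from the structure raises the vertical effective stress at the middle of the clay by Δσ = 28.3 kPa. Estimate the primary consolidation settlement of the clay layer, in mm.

Mid-depth of clay below the ground surface: z = 2.2 + 3.1/2 = 3.75 m.
Total vertical stress at mid-clay: σ_v = 20.3×2.2 + 18.1×1.55 = 72.715 kPa.
Pore pressure: u = 9.81×(3.75 − 0) = 36.788 kPa.
Initial effective stress: σ'_0 = σ_v − u = 72.715 − 36.788 = 35.927 kPa.
Final effective stress: σ'_f = σ'_0 + Δσ = 35.927 + 28.3 = 64.227 kPa.
Normally consolidated clay, so the full stress increment lies on the virgin compression line:
S_c = C_c·H/(1+e₀)·log₁₀(σ'_f/σ'_0) = 0.18×3.1/(1+0.9)×log₁₀(64.227/35.927)
    = 0.29368 × 0.2523 = 0.0741 m

S_c ≈ 74.1 mm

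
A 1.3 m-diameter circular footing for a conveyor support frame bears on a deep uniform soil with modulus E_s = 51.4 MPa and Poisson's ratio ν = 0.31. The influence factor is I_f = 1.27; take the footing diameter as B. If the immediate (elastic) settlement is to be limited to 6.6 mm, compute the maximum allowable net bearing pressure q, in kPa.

E_s = 51.4 MPa = 51400 kPa.
S_e = q·B·(1−ν²)/E_s · I_f  ⇒  q = S_e·E_s / (B·(1−ν²)·I_f).
q = 0.0066 × 51400 / (1.3 × 0.9039 × 1.27) = 227.3 kPa

q ≈ 227 kPa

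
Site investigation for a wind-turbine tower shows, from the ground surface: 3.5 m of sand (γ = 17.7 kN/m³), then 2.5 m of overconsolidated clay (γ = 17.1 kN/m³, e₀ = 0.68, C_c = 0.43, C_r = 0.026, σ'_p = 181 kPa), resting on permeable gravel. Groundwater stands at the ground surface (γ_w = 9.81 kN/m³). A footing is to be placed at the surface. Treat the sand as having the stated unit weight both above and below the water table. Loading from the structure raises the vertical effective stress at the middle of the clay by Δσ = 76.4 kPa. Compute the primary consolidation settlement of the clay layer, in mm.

Mid-depth of clay below the ground surface: z = 3.5 + 2.5/2 = 4.75 m.
Total vertical stress at mid-clay: σ_v = 17.7×3.5 + 17.1×1.25 = 83.325 kPa.
Pore pressure: u = 9.81×(4.75 − 0) = 46.598 kPa.
Initial effective stress: σ'_0 = σ_v − u = 83.325 − 46.598 = 36.727 kPa.
Final effective stress: σ'_f = 36.727 + 76.4 = 113.13 kPa.
σ'_f = 113.13 ≤ σ'_p = 181 kPa, so the clay remains overconsolidated and only the recompression index applies:
S_c = C_r·H/(1+e₀)·log₁₀(σ'_f/σ'_0) = 0.026×2.5/1.68×log₁₀(113.13/36.727)
    = 0.038691 × 0.48859 = 0.0189 m

S_c ≈ 18.9 mm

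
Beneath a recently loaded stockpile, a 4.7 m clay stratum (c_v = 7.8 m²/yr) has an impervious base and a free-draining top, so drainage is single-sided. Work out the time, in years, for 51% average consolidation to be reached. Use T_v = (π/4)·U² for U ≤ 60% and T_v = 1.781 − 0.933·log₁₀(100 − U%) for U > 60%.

Drainage path length: H_d = H = 4.7 m (single drainage).
U ≤ 60%: T_v = (π/4)·U² = (π/4)×0.51² = 0.20428.
t = T_v·H_d²/c_v = 0.20428×4.7²/7.8 = 0.5785 years.

t ≈ 0.579 years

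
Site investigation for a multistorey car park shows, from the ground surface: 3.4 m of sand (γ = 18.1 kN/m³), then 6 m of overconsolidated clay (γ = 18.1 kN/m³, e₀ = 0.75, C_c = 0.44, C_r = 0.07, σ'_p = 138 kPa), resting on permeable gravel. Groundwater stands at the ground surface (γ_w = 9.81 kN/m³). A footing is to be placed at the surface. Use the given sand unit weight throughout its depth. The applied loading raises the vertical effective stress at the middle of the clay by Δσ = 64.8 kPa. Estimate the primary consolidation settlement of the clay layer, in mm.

S_c ≈ 83.2 mm

Mid-depth of clay below the ground surface: z = 3.4 + 6/2 = 6.4 m.
Total vertical stress at mid-clay: σ_v = 18.1×3.4 + 18.1×3 = 115.84 kPa.
Pore pressure: u = 9.81×(6.4 − 0) = 62.784 kPa.
Initial effective stress: σ'_0 = σ_v − u = 115.84 − 62.784 = 53.056 kPa.
Final effective stress: σ'_f = 53.056 + 64.8 = 117.86 kPa.
σ'_f = 117.86 ≤ σ'_p = 138 kPa, so the clay remains overconsolidated and only the recompression index applies:
S_c = C_r·H/(1+e₀)·log₁₀(σ'_f/σ'_0) = 0.07×6/1.75×log₁₀(117.86/53.056)
    = 0.24 × 0.34663 = 0.08319 m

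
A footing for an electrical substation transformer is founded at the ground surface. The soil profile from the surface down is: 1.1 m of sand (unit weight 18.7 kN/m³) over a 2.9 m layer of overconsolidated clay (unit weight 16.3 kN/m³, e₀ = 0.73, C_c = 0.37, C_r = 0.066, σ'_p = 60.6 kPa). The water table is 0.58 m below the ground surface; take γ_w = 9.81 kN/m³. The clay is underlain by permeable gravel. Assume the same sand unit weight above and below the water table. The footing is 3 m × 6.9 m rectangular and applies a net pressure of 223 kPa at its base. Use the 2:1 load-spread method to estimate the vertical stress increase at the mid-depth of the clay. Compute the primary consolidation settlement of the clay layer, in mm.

S_c ≈ 210 mm

Mid-depth of clay below the ground surface: z = 1.1 + 2.9/2 = 2.55 m.
Total vertical stress at mid-clay: σ_v = 18.7×1.1 + 16.3×1.45 = 44.205 kPa.
Pore pressure: u = 9.81×(2.55 − 0.58) = 19.326 kPa.
Initial effective stress: σ'_0 = σ_v − u = 44.205 − 19.326 = 24.879 kPa.
Stress increase at mid-clay by the 2:1 spreading method:
Δσ = qBL/((B+z)(L+z)) = 223×3×6.9/((3+2.55)(6.9+2.55)) = 88.014 kPa
Final effective stress: σ'_f = 24.879 + 88.014 = 112.89 kPa.
σ'_f = 112.89 > σ'_p = 60.6 kPa, so the stress path crosses the preconsolidation pressure — recompression up to σ'_p, then virgin compression beyond:
S_c = H/(1+e₀)·[C_r·log₁₀(σ'_p/σ'_0) + C_c·log₁₀(σ'_f/σ'_p)]
    = 2.9/1.73 × [0.066×log₁₀(60.6/24.879) + 0.37×log₁₀(112.89/60.6)]
    = 1.6763 × [0.025518 + 0.099968] = 0.2104 m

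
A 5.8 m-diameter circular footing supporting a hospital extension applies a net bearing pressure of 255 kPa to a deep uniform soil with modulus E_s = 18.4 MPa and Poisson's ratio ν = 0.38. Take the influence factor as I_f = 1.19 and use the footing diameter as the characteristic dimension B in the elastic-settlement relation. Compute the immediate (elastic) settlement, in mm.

Immediate (elastic) settlement: S_e = q·B·(1−ν²)/E_s · I_f.
E_s = 18.4 MPa = 18400 kPa.
S_e = 255 × 5.8 × (1 − 0.38²) / 18400 × 1.19
    = 255 × 5.8 × 0.8556 / 18400 × 1.19
    = 0.08184 m = 81.84 mm

S_e ≈ 81.8 mm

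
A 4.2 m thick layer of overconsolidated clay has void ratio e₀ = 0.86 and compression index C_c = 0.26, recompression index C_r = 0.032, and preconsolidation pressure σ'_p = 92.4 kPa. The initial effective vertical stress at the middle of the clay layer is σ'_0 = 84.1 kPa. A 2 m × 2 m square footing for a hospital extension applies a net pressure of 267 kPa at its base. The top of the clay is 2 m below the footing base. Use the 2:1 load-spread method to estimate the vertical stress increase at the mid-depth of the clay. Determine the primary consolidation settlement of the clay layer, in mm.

Mid-depth of clay below the footing base: z = 2 + 4.2/2 = 4.1 m.
Stress increase at mid-clay by the 2:1 spreading method:
Δσ = qBL/((B+z)(L+z)) = 267×2×2/((2+4.1)(2+4.1)) = 28.702 kPa
Final effective stress: σ'_f = 84.1 + 28.702 = 112.8 kPa.
σ'_f = 112.8 > σ'_p = 92.4 kPa, so the stress path crosses the preconsolidation pressure — recompression up to σ'_p, then virgin compression beyond:
S_c = H/(1+e₀)·[C_r·log₁₀(σ'_p/σ'_0) + C_c·log₁₀(σ'_f/σ'_p)]
    = 4.2/1.86 × [0.032×log₁₀(92.4/84.1) + 0.26×log₁₀(112.8/92.4)]
    = 2.2581 × [0.001308 + 0.022526] = 0.05382 m

S_c ≈ 53.8 mm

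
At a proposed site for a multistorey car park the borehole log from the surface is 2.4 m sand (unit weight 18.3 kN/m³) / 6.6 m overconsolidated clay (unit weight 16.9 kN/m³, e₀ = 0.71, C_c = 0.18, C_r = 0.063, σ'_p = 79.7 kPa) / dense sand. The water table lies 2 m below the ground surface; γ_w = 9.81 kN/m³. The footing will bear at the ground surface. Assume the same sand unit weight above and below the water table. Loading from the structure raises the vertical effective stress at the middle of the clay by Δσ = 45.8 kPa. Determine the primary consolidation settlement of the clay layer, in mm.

Mid-depth of clay below the ground surface: z = 2.4 + 6.6/2 = 5.7 m.
Total vertical stress at mid-clay: σ_v = 18.3×2.4 + 16.9×3.3 = 99.69 kPa.
Pore pressure: u = 9.81×(5.7 − 2) = 36.297 kPa.
Initial effective stress: σ'_0 = σ_v − u = 99.69 − 36.297 = 63.393 kPa.
Final effective stress: σ'_f = 63.393 + 45.8 = 109.19 kPa.
σ'_f = 109.19 > σ'_p = 79.7 kPa, so the stress path crosses the preconsolidation pressure — recompression up to σ'_p, then virgin compression beyond:
S_c = H/(1+e₀)·[C_r·log₁₀(σ'_p/σ'_0) + C_c·log₁₀(σ'_f/σ'_p)]
    = 6.6/1.71 × [0.063×log₁₀(79.7/63.393) + 0.18×log₁₀(109.19/79.7)]
    = 3.8596 × [0.0062633 + 0.02461] = 0.1192 m

S_c ≈ 119 mm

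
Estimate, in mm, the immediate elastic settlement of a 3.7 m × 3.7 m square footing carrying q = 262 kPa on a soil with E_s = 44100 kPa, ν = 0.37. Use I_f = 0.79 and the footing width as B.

S_e ≈ 15 mm

Immediate (elastic) settlement: S_e = q·B·(1−ν²)/E_s · I_f.
S_e = 262 × 3.7 × (1 − 0.37²) / 44100 × 0.79
    = 262 × 3.7 × 0.8631 / 44100 × 0.79
    = 0.01499 m = 14.99 mm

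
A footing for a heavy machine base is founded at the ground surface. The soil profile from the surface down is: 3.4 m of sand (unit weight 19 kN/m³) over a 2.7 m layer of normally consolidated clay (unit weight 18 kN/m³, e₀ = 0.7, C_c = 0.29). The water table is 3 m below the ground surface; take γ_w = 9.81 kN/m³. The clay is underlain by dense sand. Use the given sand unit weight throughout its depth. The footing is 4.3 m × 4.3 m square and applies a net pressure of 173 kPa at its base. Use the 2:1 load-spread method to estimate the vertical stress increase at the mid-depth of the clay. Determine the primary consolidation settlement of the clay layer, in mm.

Mid-depth of clay below the ground surface: z = 3.4 + 2.7/2 = 4.75 m.
Total vertical stress at mid-clay: σ_v = 19×3.4 + 18×1.35 = 88.9 kPa.
Pore pressure: u = 9.81×(4.75 − 3) = 17.168 kPa.
Initial effective stress: σ'_0 = σ_v − u = 88.9 − 17.168 = 71.732 kPa.
Stress increase at mid-clay by the 2:1 spreading method:
Δσ = qBL/((B+z)(L+z)) = 173×4.3×4.3/((4.3+4.75)(4.3+4.75)) = 39.056 kPa
Final effective stress: σ'_f = σ'_0 + Δσ = 71.732 + 39.056 = 110.79 kPa.
Normally consolidated clay, so the full stress increment lies on the virgin compression line:
S_c = C_c·H/(1+e₀)·log₁₀(σ'_f/σ'_0) = 0.29×2.7/(1+0.7)×log₁₀(110.79/71.732)
    = 0.46059 × 0.18879 = 0.08695 m

S_c ≈ 87 mm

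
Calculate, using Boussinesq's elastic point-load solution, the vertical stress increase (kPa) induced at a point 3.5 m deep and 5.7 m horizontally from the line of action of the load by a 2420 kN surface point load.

Boussinesq vertical stress below a point load on an elastic half-space:
Δσ_z = 3P/(2πz²) · [1 + (r/z)²]^(−5/2)
r/z = 5.7/3.5 = 1.6286; [1+(r/z)²]^(−5/2) = 0.039228.
Δσ_z = 3×2420/(2π×3.5²) × 0.039228 = 94.324 × 0.039228 = 3.7 kPa

Δσ_z ≈ 3.7 kPa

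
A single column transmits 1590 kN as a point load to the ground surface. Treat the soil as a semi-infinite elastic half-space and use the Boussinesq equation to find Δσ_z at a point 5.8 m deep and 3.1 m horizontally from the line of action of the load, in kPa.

Boussinesq vertical stress below a point load on an elastic half-space:
Δσ_z = 3P/(2πz²) · [1 + (r/z)²]^(−5/2)
r/z = 3.1/5.8 = 0.53448; [1+(r/z)²]^(−5/2) = 0.53355.
Δσ_z = 3×1590/(2π×5.8²) × 0.53355 = 22.567 × 0.53355 = 12.04 kPa

Δσ_z ≈ 12 kPa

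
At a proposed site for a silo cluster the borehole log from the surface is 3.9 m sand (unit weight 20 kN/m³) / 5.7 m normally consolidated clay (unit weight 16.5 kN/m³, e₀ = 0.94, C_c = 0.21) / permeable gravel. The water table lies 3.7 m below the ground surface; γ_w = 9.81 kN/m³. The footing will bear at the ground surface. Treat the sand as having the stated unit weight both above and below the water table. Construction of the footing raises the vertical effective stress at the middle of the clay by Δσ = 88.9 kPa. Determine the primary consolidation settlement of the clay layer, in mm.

Mid-depth of clay below the ground surface: z = 3.9 + 5.7/2 = 6.75 m.
Total vertical stress at mid-clay: σ_v = 20×3.9 + 16.5×2.85 = 125.03 kPa.
Pore pressure: u = 9.81×(6.75 − 3.7) = 29.921 kPa.
Initial effective stress: σ'_0 = σ_v − u = 125.03 − 29.921 = 95.109 kPa.
Final effective stress: σ'_f = σ'_0 + Δσ = 95.109 + 88.9 = 184.01 kPa.
Normally consolidated clay, so the full stress increment lies on the virgin compression line:
S_c = C_c·H/(1+e₀)·log₁₀(σ'_f/σ'_0) = 0.21×5.7/(1+0.94)×log₁₀(184.01/95.109)
    = 0.61701 × 0.28662 = 0.1768 m

S_c ≈ 177 mm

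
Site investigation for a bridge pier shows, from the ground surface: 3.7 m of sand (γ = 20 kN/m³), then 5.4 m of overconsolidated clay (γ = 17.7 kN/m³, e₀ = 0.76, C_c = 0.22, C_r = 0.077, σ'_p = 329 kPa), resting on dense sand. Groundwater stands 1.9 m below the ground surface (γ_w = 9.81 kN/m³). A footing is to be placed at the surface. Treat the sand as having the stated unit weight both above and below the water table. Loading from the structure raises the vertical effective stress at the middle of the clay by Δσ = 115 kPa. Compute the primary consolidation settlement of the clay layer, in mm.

Mid-depth of clay below the ground surface: z = 3.7 + 5.4/2 = 6.4 m.
Total vertical stress at mid-clay: σ_v = 20×3.7 + 17.7×2.7 = 121.79 kPa.
Pore pressure: u = 9.81×(6.4 − 1.9) = 44.145 kPa.
Initial effective stress: σ'_0 = σ_v − u = 121.79 − 44.145 = 77.645 kPa.
Final effective stress: σ'_f = 77.645 + 115 = 192.64 kPa.
σ'_f = 192.64 ≤ σ'_p = 329 kPa, so the clay remains overconsolidated and only the recompression index applies:
S_c = C_r·H/(1+e₀)·log₁₀(σ'_f/σ'_0) = 0.077×5.4/1.76×log₁₀(192.64/77.645)
    = 0.23625 × 0.39463 = 0.09323 m

S_c ≈ 93.2 mm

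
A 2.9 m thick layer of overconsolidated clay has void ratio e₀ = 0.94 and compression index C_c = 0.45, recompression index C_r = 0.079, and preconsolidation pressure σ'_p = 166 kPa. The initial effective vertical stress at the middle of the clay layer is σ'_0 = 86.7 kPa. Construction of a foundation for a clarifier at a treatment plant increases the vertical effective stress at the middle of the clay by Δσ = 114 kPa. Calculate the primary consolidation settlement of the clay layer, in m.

Final effective stress: σ'_f = 86.7 + 114 = 200.7 kPa.
σ'_f = 200.7 > σ'_p = 166 kPa, so the stress path crosses the preconsolidation pressure — recompression up to σ'_p, then virgin compression beyond:
S_c = H/(1+e₀)·[C_r·log₁₀(σ'_p/σ'_0) + C_c·log₁₀(σ'_f/σ'_p)]
    = 2.9/1.94 × [0.079×log₁₀(166/86.7) + 0.45×log₁₀(200.7/166)]
    = 1.4948 × [0.022285 + 0.037098] = 0.08877 m

S_c ≈ 0.0888 m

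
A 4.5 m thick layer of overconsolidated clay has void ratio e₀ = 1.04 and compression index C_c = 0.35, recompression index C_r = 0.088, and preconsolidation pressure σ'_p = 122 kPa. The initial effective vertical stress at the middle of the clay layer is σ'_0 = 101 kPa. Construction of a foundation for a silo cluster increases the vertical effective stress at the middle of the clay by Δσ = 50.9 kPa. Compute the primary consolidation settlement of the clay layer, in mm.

S_c ≈ 89.4 mm

Final effective stress: σ'_f = 101 + 50.9 = 151.9 kPa.
σ'_f = 151.9 > σ'_p = 122 kPa, so the stress path crosses the preconsolidation pressure — recompression up to σ'_p, then virgin compression beyond:
S_c = H/(1+e₀)·[C_r·log₁₀(σ'_p/σ'_0) + C_c·log₁₀(σ'_f/σ'_p)]
    = 4.5/2.04 × [0.088×log₁₀(122/101) + 0.35×log₁₀(151.9/122)]
    = 2.2059 × [0.0072194 + 0.033319] = 0.08942 m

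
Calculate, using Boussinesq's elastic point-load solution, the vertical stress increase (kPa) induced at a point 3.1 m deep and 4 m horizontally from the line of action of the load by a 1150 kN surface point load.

Δσ_z ≈ 4.93 kPa

Boussinesq vertical stress below a point load on an elastic half-space:
Δσ_z = 3P/(2πz²) · [1 + (r/z)²]^(−5/2)
r/z = 4/3.1 = 1.2903; [1+(r/z)²]^(−5/2) = 0.086255.
Δσ_z = 3×1150/(2π×3.1²) × 0.086255 = 57.137 × 0.086255 = 4.928 kPa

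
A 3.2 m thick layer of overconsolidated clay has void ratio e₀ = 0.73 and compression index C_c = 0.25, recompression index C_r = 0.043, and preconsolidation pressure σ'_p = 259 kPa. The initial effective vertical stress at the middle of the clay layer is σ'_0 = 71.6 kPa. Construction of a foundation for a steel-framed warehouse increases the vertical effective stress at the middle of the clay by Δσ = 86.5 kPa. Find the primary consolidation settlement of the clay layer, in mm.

S_c ≈ 27.4 mm

Final effective stress: σ'_f = 71.6 + 86.5 = 158.1 kPa.
σ'_f = 158.1 ≤ σ'_p = 259 kPa, so the clay remains overconsolidated and only the recompression index applies:
S_c = C_r·H/(1+e₀)·log₁₀(σ'_f/σ'_0) = 0.043×3.2/1.73×log₁₀(158.1/71.6)
    = 0.079537 × 0.34402 = 0.02736 m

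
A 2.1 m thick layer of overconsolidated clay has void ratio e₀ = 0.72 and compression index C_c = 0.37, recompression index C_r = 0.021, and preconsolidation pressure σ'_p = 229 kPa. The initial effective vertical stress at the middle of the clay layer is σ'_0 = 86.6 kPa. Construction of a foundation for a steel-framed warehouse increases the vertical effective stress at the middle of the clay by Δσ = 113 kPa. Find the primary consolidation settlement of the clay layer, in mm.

Final effective stress: σ'_f = 86.6 + 113 = 199.6 kPa.
σ'_f = 199.6 ≤ σ'_p = 229 kPa, so the clay remains overconsolidated and only the recompression index applies:
S_c = C_r·H/(1+e₀)·log₁₀(σ'_f/σ'_0) = 0.021×2.1/1.72×log₁₀(199.6/86.6)
    = 0.025639 × 0.36264 = 0.009298 m

S_c ≈ 9.3 mm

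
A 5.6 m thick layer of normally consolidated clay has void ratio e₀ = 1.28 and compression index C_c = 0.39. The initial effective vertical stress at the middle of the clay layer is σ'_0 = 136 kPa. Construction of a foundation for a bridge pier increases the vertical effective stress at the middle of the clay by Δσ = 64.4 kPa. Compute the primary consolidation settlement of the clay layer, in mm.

S_c ≈ 161 mm

Final effective stress: σ'_f = σ'_0 + Δσ = 136 + 64.4 = 200.4 kPa.
Normally consolidated clay, so the full stress increment lies on the virgin compression line:
S_c = C_c·H/(1+e₀)·log₁₀(σ'_f/σ'_0) = 0.39×5.6/(1+1.28)×log₁₀(200.4/136)
    = 0.95789 × 0.16836 = 0.1613 m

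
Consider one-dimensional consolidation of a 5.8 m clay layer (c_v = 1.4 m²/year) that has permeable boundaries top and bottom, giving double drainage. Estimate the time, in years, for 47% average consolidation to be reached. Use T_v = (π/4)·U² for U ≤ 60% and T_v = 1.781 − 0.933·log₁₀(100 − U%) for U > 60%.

t ≈ 1.04 years

Drainage path length: H_d = H/2 = 2.9 m (double drainage).
U ≤ 60%: T_v = (π/4)·U² = (π/4)×0.47² = 0.17349.
t = T_v·H_d²/c_v = 0.17349×2.9²/1.4 = 1.042 years.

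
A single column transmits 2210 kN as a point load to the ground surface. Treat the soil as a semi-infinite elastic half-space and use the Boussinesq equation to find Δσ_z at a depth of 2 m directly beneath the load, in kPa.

Δσ_z ≈ 264 kPa

Boussinesq vertical stress below a point load on an elastic half-space:
Δσ_z = 3P/(2πz²) · [1 + (r/z)²]^(−5/2)
r/z = 0/2 = 0; [1+(r/z)²]^(−5/2) = 1.
Δσ_z = 3×2210/(2π×2²) × 1 = 263.8 × 1 = 263.8 kPa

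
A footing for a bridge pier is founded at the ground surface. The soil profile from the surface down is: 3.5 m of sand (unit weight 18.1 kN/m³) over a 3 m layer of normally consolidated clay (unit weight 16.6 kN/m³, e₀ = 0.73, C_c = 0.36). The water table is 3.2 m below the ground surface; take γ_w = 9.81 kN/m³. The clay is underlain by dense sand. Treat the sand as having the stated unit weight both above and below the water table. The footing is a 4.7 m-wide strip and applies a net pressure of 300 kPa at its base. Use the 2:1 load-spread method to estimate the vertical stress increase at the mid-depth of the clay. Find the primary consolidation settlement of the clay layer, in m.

Mid-depth of clay below the ground surface: z = 3.5 + 3/2 = 5 m.
Total vertical stress at mid-clay: σ_v = 18.1×3.5 + 16.6×1.5 = 88.25 kPa.
Pore pressure: u = 9.81×(5 − 3.2) = 17.658 kPa.
Initial effective stress: σ'_0 = σ_v − u = 88.25 − 17.658 = 70.592 kPa.
Stress increase at mid-clay by the 2:1 spreading method:
Δσ = qB/(B+z) = 300×4.7/(4.7+5) = 145.36 kPa
Final effective stress: σ'_f = σ'_0 + Δσ = 70.592 + 145.36 = 215.95 kPa.
Normally consolidated clay, so the full stress increment lies on the virgin compression line:
S_c = C_c·H/(1+e₀)·log₁₀(σ'_f/σ'_0) = 0.36×3/(1+0.73)×log₁₀(215.95/70.592)
    = 0.62428 × 0.4856 = 0.3032 m

S_c ≈ 0.303 m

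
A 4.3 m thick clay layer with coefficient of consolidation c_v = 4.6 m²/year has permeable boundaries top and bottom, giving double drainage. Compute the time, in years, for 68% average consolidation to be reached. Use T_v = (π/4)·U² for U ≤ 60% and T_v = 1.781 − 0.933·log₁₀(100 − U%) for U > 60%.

t ≈ 0.379 years

Drainage path length: H_d = H/2 = 2.15 m (double drainage).
U > 60%: T_v = 1.781 − 0.933·log₁₀(100 − 68) = 0.3767.
t = T_v·H_d²/c_v = 0.3767×2.15²/4.6 = 0.3785 years.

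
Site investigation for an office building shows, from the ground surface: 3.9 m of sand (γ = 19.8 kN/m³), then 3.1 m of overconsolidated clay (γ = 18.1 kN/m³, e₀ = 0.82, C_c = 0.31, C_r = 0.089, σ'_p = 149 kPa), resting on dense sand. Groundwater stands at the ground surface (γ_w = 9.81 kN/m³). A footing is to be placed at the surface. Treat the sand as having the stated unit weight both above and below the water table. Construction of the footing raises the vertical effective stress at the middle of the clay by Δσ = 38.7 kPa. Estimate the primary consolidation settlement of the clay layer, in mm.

Mid-depth of clay below the ground surface: z = 3.9 + 3.1/2 = 5.45 m.
Total vertical stress at mid-clay: σ_v = 19.8×3.9 + 18.1×1.55 = 105.28 kPa.
Pore pressure: u = 9.81×(5.45 − 0) = 53.465 kPa.
Initial effective stress: σ'_0 = σ_v − u = 105.28 − 53.465 = 51.815 kPa.
Final effective stress: σ'_f = 51.815 + 38.7 = 90.515 kPa.
σ'_f = 90.515 ≤ σ'_p = 149 kPa, so the clay remains overconsolidated and only the recompression index applies:
S_c = C_r·H/(1+e₀)·log₁₀(σ'_f/σ'_0) = 0.089×3.1/1.82×log₁₀(90.515/51.815)
    = 0.15159 × 0.24227 = 0.03673 m

S_c ≈ 36.7 mm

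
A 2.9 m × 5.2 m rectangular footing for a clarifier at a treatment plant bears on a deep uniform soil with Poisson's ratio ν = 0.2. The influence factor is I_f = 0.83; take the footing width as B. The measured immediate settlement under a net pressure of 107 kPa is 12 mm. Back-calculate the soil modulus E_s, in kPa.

E_s ≈ 20600 kPa

S_e = q·B·(1−ν²)/E_s · I_f  ⇒  E_s = q·B·(1−ν²)·I_f / S_e.
E_s = 107 × 2.9 × 0.96 × 0.83 / 0.012 = 20600 kPa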